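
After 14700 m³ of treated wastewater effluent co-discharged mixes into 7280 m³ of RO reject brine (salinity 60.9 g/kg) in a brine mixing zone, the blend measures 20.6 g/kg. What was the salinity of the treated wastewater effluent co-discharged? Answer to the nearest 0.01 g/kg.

0.64 g/kg

Salt balance: 7,280×60.9 + 14,700×S = 21,980×20.6
443,352 + 14,700·S = 452,788
S = (452,788 − 443,352) / 14,700 = 0.6419 g/kg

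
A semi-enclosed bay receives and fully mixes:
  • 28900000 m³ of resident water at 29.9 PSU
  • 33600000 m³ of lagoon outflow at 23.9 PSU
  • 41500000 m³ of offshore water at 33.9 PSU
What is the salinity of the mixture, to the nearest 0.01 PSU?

29.56 PSU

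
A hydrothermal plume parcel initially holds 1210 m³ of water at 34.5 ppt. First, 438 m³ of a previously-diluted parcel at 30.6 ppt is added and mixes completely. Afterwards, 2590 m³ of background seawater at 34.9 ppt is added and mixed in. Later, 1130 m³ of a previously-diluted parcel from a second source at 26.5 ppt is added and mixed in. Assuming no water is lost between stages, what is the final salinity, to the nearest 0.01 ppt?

Total salt / total volume:
Initial salt = 1,210×34.5 = 41,745
After stage 1: salt = 41,745 + 438×30.6 = 55,147.8; volume = 1,648 m³; S = 33.463 ppt
After stage 2: salt = 55,147.8 + 2,590×34.9 = 145,538.8; volume = 4,238 m³; S = 34.341 ppt
After stage 3: salt = 145,538.8 + 1,130×26.5 = 175,483.8; volume = 5,368 m³
S = 175,483.8 / 5,368 = 32.6907 ppt

32.69 ppt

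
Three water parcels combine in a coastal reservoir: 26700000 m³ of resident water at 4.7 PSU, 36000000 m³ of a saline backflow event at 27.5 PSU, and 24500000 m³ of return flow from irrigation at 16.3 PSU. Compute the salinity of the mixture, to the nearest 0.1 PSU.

17.4 PSU

Salt balance:
salt = 26,700,000×4.7 + 36,000,000×27.5 + 24,500,000×16.3 = 125,490,000 + 990,000,000 + 399,350,000 = 1,514,840,000
volume = 26,700,000 + 36,000,000 + 24,500,000 = 87,200,000 m³
S = 1,514,840,000 / 87,200,000 = 17.372 PSU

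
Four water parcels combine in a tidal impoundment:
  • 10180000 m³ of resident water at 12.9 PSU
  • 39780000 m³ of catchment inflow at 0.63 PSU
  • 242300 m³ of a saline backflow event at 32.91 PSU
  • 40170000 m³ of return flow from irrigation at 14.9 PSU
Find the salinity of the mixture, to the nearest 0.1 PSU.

Conserving salt mass:
salt = 10,180,000×12.9 + 39,780,000×0.63 + 242,300×32.91 + 40,170,000×14.9 = 131,322,000 + 25,061,400 + 7,974,093 + 598,533,000 = 762,890,493
volume = 10,180,000 + 39,780,000 + 242,300 + 40,170,000 = 90,372,300 m³
S = 762,890,493 / 90,372,300 = 8.442 PSU

8.4 PSU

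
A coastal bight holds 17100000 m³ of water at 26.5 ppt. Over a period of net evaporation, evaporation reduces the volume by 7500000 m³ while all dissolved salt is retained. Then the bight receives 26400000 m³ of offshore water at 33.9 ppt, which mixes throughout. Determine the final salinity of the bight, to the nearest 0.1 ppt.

After evaporation: salt = 17,100,000×26.5 = 453,150,000; volume = 17,100,000 − 7,500,000 = 9,600,000 m³
After mixing: salt = 453,150,000 + 26,400,000×33.9 = 1,348,110,000; volume = 9,600,000 + 26,400,000 = 36,000,000 m³
S = 1,348,110,000 / 36,000,000 = 37.4475 ppt

37.4 ppt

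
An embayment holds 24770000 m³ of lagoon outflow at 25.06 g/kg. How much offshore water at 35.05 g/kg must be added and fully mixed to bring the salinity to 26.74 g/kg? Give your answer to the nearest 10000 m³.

Salt balance: 24,770,000×25.06 + V×35.05 = (24,770,000+V)×26.74
620,736,200 + 35.05V = 662,349,800 + 26.74V
41,613,600 = 8.31V
V = 5,007,653.43 m³

5010000 m³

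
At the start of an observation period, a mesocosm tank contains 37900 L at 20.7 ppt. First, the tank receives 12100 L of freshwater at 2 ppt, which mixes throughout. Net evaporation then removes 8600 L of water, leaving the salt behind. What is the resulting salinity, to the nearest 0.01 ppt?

After mixing: salt = 37,900×20.7 + 12,100×2 = 808,730; volume = 50,000 L
After evaporation: salt unchanged = 808,730; volume = 50,000 − 8,600 = 41,400 L
S = 808,730 / 41,400 = 19.5345 ppt

19.53 ppt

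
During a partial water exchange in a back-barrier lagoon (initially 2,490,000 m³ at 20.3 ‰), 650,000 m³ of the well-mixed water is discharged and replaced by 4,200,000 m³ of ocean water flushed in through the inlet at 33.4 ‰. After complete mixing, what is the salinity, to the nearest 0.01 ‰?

29.41 ‰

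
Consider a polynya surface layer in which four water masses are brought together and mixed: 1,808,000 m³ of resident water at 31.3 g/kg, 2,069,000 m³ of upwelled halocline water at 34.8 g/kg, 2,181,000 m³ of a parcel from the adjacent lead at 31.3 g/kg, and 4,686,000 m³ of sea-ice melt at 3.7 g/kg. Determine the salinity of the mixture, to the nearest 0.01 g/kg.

Salt balance:
salt = 1,808,000×31.3 + 2,069,000×34.8 + 2,181,000×31.3 + 4,686,000×3.7 = 56,590,400 + 72,001,200 + 68,265,300 + 17,338,200 = 214,195,100
volume = 1,808,000 + 2,069,000 + 2,181,000 + 4,686,000 = 10,744,000 m³
S = 214,195,100 / 10,744,000 = 19.9363 g/kg

19.94 g/kg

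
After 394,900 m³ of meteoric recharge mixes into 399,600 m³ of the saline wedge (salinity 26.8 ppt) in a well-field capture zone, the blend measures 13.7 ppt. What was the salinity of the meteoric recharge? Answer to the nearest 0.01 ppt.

0.44 ppt

Salt balance: 399,600×26.8 + 394,900×S = 794,500×13.7
10,709,280 + 394,900·S = 10,884,650
S = (10,884,650 − 10,709,280) / 394,900 = 0.4441 ppt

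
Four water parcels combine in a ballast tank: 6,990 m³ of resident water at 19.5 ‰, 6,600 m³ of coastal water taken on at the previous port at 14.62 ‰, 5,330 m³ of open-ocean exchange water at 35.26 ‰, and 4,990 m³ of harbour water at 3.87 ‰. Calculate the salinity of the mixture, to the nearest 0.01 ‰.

By conservation of dissolved salt,
salt = 6,990×19.5 + 6,600×14.62 + 5,330×35.26 + 4,990×3.87 = 136,305 + 96,492 + 187,935.8 + 19,311.3 = 440,044.1
volume = 6,990 + 6,600 + 5,330 + 4,990 = 23,910 m³
S = 440,044.1 / 23,910 = 18.4042 ‰

18.40 ‰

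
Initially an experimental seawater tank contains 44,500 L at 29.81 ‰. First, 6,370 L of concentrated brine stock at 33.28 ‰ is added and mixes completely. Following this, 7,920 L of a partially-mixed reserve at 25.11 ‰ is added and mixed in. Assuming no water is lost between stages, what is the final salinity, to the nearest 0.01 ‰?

29.55 ‰

By conservation of dissolved salt,
Initial salt = 44,500×29.81 = 1,326,545
After stage 1: salt = 1,326,545 + 6,370×33.28 = 1,538,538.6; volume = 50,870 L; S = 30.245 ‰
After stage 2: salt = 1,538,538.6 + 7,920×25.11 = 1,737,409.8; volume = 58,790 L
S = 1,737,409.8 / 58,790 = 29.5528 ‰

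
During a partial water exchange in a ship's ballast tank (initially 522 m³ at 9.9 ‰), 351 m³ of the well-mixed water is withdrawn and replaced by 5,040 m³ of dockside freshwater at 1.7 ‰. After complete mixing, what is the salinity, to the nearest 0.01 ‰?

1.97 ‰

Remaining after removal: 171 m³ at 9.9 ‰ (salt = 1,692.9)
After addition: salt = 1,692.9 + 5,040×1.7 = 10,260.9; volume = 5,211 m³
S = 10,260.9 / 5,211 = 1.9691 ‰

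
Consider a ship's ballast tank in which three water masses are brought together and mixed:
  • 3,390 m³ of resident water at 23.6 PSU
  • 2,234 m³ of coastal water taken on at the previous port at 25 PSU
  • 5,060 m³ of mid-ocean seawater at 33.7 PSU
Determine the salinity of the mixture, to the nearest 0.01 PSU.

By conservation of dissolved salt,
salt = 3,390×23.6 + 2,234×25 + 5,060×33.7 = 80,004 + 55,850 + 170,522 = 306,376
volume = 3,390 + 2,234 + 5,060 = 10,684 m³
S = 306,376 / 10,684 = 28.6762 PSU

28.68 PSU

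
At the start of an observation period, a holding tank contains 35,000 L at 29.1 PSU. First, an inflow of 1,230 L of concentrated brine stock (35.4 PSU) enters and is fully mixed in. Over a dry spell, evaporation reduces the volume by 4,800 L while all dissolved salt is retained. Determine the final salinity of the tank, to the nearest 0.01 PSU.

33.79 PSU

After mixing: salt = 35,000×29.1 + 1,230×35.4 = 1,062,042; volume = 36,230 L
After evaporation: salt unchanged = 1,062,042; volume = 36,230 − 4,800 = 31,430 L
S = 1,062,042 / 31,430 = 33.7907 PSU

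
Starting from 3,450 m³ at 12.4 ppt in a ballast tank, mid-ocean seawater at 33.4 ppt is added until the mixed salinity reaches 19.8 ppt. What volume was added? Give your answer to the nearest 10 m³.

1880 m³

Salt balance: 3,450×12.4 + V×33.4 = (3,450+V)×19.8
42,780 + 33.4V = 68,310 + 19.8V
25,530 = 13.6V
V = 1,877.21 m³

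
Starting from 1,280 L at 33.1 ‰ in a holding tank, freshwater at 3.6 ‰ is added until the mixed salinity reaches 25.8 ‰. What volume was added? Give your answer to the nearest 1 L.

Salt balance: 1,280×33.1 + V×3.6 = (1,280+V)×25.8
42,368 + 3.6V = 33,024 + 25.8V
9,344 = 22.2V
V = 420.9 L

421 L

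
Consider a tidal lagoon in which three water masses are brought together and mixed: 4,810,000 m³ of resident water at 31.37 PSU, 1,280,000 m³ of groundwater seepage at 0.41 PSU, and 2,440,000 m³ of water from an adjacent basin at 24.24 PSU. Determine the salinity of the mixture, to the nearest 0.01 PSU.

Total salt / total volume:
salt = 4,810,000×31.37 + 1,280,000×0.41 + 2,440,000×24.24 = 150,889,700 + 524,800 + 59,145,600 = 210,560,100
volume = 4,810,000 + 1,280,000 + 2,440,000 = 8,530,000 m³
S = 210,560,100 / 8,530,000 = 24.6847 PSU

24.68 PSU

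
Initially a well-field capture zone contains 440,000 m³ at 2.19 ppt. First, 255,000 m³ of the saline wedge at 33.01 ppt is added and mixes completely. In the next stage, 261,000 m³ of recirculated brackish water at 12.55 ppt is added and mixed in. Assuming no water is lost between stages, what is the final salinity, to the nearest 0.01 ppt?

By conservation of dissolved salt,
Initial salt = 440,000×2.19 = 963,600
After stage 1: salt = 963,600 + 255,000×33.01 = 9,381,150; volume = 695,000 m³; S = 13.498 ppt
After stage 2: salt = 9,381,150 + 261,000×12.55 = 12,656,700; volume = 956,000 m³
S = 12,656,700 / 956,000 = 13.2392 ppt

13.24 ppt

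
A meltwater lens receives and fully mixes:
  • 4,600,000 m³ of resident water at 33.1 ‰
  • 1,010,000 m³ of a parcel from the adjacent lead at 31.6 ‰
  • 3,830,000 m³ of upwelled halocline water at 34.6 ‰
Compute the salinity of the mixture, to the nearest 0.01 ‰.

33.55 ‰

Weighted by volume,
salt = 4,600,000×33.1 + 1,010,000×31.6 + 3,830,000×34.6 = 152,260,000 + 31,916,000 + 132,518,000 = 316,694,000
volume = 4,600,000 + 1,010,000 + 3,830,000 = 9,440,000 m³
S = 316,694,000 / 9,440,000 = 33.5481 ‰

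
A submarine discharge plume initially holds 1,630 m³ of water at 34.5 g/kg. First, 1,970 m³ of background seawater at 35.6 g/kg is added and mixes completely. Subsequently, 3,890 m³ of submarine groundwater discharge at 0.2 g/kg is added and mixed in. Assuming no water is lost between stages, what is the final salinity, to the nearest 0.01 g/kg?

16.98 g/kg

Mass of salt is conserved:
Initial salt = 1,630×34.5 = 56,235
After stage 1: salt = 56,235 + 1,970×35.6 = 126,367; volume = 3,600 m³; S = 35.102 g/kg
After stage 2: salt = 126,367 + 3,890×0.2 = 127,145; volume = 7,490 m³
S = 127,145 / 7,490 = 16.9753 g/kg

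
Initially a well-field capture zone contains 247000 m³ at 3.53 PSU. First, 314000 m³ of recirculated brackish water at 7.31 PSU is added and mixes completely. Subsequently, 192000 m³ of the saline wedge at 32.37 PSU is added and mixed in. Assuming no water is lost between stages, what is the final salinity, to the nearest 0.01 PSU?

Weighted by volume,
Initial salt = 247,000×3.53 = 871,910
After stage 1: salt = 871,910 + 314,000×7.31 = 3,167,250; volume = 561,000 m³; S = 5.646 PSU
After stage 2: salt = 3,167,250 + 192,000×32.37 = 9,382,290; volume = 753,000 m³
S = 9,382,290 / 753,000 = 12.4599 PSU

12.46 PSU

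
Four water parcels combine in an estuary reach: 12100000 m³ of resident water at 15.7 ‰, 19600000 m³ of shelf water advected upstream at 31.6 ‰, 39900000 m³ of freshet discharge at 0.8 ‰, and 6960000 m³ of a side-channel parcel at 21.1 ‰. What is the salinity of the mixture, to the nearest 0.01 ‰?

12.58 ‰

Conserving salt mass:
salt = 12,100,000×15.7 + 19,600,000×31.6 + 39,900,000×0.8 + 6,960,000×21.1 = 189,970,000 + 619,360,000 + 31,920,000 + 146,856,000 = 988,106,000
volume = 12,100,000 + 19,600,000 + 39,900,000 + 6,960,000 = 78,560,000 m³
S = 988,106,000 / 78,560,000 = 12.5777 ‰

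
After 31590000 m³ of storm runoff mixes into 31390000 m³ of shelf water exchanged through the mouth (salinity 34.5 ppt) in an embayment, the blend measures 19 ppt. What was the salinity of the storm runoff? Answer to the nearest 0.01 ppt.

3.60 ppt

Salt balance: 31,390,000×34.5 + 31,590,000×S = 62,980,000×19
1,082,955,000 + 31,590,000·S = 1,196,620,000
S = (1,196,620,000 − 1,082,955,000) / 31,590,000 = 3.5981 ppt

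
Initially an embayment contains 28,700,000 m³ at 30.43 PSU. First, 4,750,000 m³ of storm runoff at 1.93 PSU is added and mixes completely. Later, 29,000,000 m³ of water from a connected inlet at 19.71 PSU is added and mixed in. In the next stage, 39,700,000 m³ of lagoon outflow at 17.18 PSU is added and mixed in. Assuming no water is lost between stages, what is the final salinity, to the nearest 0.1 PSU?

20.9 PSU

Salt balance:
Initial salt = 28,700,000×30.43 = 873,341,000
After stage 1: salt = 873,341,000 + 4,750,000×1.93 = 882,508,500; volume = 33,450,000 m³; S = 26.383 PSU
After stage 2: salt = 882,508,500 + 29,000,000×19.71 = 1,454,098,500; volume = 62,450,000 m³; S = 23.284 PSU
After stage 3: salt = 1,454,098,500 + 39,700,000×17.18 = 2,136,144,500; volume = 102,150,000 m³
S = 2,136,144,500 / 102,150,000 = 20.9118 PSU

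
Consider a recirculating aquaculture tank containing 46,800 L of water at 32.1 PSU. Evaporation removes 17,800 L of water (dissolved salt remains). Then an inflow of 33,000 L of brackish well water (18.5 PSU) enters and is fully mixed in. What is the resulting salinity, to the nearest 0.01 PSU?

34.08 PSU

After evaporation: salt = 46,800×32.1 = 1,502,280; volume = 46,800 − 17,800 = 29,000 L
After mixing: salt = 1,502,280 + 33,000×18.5 = 2,112,780; volume = 29,000 + 33,000 = 62,000 L
S = 2,112,780 / 62,000 = 34.0771 PSU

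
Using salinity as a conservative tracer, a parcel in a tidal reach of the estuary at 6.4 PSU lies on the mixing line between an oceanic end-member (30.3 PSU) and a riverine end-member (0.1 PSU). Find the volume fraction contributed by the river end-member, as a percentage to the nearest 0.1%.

Let f be the freshwater fraction. Salt balance per unit volume:
f×0.1 + (1−f)×30.3 = 6.4
f = (30.3 − 6.4) / (30.3 − 0.1) = 23.9/30.2 = 0.7914

79.1%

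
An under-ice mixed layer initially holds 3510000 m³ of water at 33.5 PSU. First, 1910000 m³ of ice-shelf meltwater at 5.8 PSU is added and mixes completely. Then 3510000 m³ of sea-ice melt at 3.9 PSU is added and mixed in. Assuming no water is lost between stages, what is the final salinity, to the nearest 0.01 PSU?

Mass of salt is conserved:
Initial salt = 3,510,000×33.5 = 117,585,000
After stage 1: salt = 117,585,000 + 1,910,000×5.8 = 128,663,000; volume = 5,420,000 m³; S = 23.739 PSU
After stage 2: salt = 128,663,000 + 3,510,000×3.9 = 142,352,000; volume = 8,930,000 m³
S = 142,352,000 / 8,930,000 = 15.9409 PSU

15.94 PSU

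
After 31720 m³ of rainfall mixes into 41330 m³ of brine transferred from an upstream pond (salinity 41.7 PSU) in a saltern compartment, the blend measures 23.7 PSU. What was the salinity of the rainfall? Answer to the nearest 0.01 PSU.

0.25 PSU

Salt balance: 41,330×41.7 + 31,720×S = 73,050×23.7
1,723,461 + 31,720·S = 1,731,285
S = (1,731,285 − 1,723,461) / 31,720 = 0.2467 PSU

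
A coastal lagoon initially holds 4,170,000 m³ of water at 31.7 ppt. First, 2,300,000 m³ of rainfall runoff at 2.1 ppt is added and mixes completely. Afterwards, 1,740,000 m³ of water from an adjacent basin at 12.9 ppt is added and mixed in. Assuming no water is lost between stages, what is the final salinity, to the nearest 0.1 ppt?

Total salt / total volume:
Initial salt = 4,170,000×31.7 = 132,189,000
After stage 1: salt = 132,189,000 + 2,300,000×2.1 = 137,019,000; volume = 6,470,000 m³; S = 21.178 ppt
After stage 2: salt = 137,019,000 + 1,740,000×12.9 = 159,465,000; volume = 8,210,000 m³
S = 159,465,000 / 8,210,000 = 19.4233 ppt

19.4 ppt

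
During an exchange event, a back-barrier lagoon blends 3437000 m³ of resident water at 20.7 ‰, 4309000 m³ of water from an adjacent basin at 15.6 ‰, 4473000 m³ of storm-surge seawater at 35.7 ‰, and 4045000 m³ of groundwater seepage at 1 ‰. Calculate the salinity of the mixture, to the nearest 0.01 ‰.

Salt balance:
salt = 3,437,000×20.7 + 4,309,000×15.6 + 4,473,000×35.7 + 4,045,000×1 = 71,145,900 + 67,220,400 + 159,686,100 + 4,045,000 = 302,097,400
volume = 3,437,000 + 4,309,000 + 4,473,000 + 4,045,000 = 16,264,000 m³
S = 302,097,400 / 16,264,000 = 18.5746 ‰

18.57 ‰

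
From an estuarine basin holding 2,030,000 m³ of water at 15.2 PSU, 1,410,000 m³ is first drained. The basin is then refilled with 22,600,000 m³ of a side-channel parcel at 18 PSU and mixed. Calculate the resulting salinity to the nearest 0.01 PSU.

17.93 PSU

Remaining after removal: 620,000 m³ at 15.2 PSU (salt = 9,424,000)
After addition: salt = 9,424,000 + 22,600,000×18 = 416,224,000; volume = 23,220,000 m³
S = 416,224,000 / 23,220,000 = 17.9252 PSU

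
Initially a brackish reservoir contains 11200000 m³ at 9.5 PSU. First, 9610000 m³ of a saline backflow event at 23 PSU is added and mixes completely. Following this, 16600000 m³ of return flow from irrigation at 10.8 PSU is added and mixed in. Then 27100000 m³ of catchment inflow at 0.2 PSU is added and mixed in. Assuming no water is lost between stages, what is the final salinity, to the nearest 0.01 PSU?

7.94 PSU

Mass of salt is conserved:
Initial salt = 11,200,000×9.5 = 106,400,000
After stage 1: salt = 106,400,000 + 9,610,000×23 = 327,430,000; volume = 20,810,000 m³; S = 15.734 PSU
After stage 2: salt = 327,430,000 + 16,600,000×10.8 = 506,710,000; volume = 37,410,000 m³; S = 13.545 PSU
After stage 3: salt = 506,710,000 + 27,100,000×0.2 = 512,130,000; volume = 64,510,000 m³
S = 512,130,000 / 64,510,000 = 7.9388 PSU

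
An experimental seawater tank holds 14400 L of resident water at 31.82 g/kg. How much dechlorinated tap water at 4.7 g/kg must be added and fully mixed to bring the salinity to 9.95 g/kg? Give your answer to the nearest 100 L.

Salt balance: 14,400×31.82 + V×4.7 = (14,400+V)×9.95
458,208 + 4.7V = 143,280 + 9.95V
314,928 = 5.25V
V = 59,986.29 L

60000 L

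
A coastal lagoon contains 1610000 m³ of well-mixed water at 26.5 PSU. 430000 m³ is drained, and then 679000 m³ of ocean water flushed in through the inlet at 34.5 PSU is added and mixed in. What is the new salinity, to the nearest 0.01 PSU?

Remaining after removal: 1,180,000 m³ at 26.5 PSU (salt = 31,270,000)
After addition: salt = 31,270,000 + 679,000×34.5 = 54,695,500; volume = 1,859,000 m³
S = 54,695,500 / 1,859,000 = 29.422 PSU

29.42 PSU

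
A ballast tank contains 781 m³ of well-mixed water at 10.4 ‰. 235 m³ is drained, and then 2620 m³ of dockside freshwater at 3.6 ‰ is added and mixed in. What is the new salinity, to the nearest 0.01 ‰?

4.77 ‰

Remaining after removal: 546 m³ at 10.4 ‰ (salt = 5,678.4)
After addition: salt = 5,678.4 + 2,620×3.6 = 15,110.4; volume = 3,166 m³
S = 15,110.4 / 3,166 = 4.7727 ‰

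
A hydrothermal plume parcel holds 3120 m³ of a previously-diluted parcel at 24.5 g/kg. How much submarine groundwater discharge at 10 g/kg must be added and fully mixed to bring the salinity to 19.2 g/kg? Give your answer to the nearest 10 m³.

1800 m³

Salt balance: 3,120×24.5 + V×10 = (3,120+V)×19.2
76,440 + 10V = 59,904 + 19.2V
16,536 = 9.2V
V = 1,797.39 m³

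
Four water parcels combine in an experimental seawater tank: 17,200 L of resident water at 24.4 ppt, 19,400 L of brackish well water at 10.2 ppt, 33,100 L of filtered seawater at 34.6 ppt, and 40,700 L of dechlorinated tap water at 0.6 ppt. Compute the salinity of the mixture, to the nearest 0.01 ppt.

Salt balance:
salt = 17,200×24.4 + 19,400×10.2 + 33,100×34.6 + 40,700×0.6 = 419,680 + 197,880 + 1,145,260 + 24,420 = 1,787,240
volume = 17,200 + 19,400 + 33,100 + 40,700 = 110,400 L
S = 1,787,240 / 110,400 = 16.1888 ppt

16.19 ppt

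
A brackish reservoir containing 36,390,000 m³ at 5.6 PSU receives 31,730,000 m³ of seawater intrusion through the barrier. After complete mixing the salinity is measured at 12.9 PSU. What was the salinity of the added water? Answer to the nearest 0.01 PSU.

21.27 PSU

Salt balance: 36,390,000×5.6 + 31,730,000×S = 68,120,000×12.9
203,784,000 + 31,730,000·S = 878,748,000
S = (878,748,000 − 203,784,000) / 31,730,000 = 21.2721 PSU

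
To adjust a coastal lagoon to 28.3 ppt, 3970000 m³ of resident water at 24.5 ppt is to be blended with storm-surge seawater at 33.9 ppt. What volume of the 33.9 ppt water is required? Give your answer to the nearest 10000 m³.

2690000 m³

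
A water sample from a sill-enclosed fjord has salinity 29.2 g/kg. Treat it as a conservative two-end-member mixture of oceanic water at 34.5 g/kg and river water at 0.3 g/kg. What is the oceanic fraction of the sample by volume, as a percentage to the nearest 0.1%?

84.5%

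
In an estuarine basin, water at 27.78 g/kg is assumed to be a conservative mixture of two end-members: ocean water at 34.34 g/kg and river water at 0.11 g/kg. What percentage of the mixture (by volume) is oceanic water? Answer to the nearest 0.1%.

80.8%

Let g be the oceanic fraction. Salt balance per unit volume:
g×34.34 + (1−g)×0.11 = 27.78
g = (27.78 − 0.11) / (34.34 − 0.11) = 27.67/34.23 = 0.8084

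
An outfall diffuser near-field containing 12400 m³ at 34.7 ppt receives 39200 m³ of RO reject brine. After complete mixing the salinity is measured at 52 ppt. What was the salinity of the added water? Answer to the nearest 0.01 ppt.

Salt balance: 12,400×34.7 + 39,200×S = 51,600×52
430,280 + 39,200·S = 2,683,200
S = (2,683,200 − 430,280) / 39,200 = 57.4724 ppt

57.47 ppt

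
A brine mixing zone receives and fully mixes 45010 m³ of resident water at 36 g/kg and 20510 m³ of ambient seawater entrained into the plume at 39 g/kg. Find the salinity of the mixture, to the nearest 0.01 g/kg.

36.94 g/kg

Conserving salt mass:
salt = 45,010×36 + 20,510×39 = 1,620,360 + 799,890 = 2,420,250
volume = 45,010 + 20,510 = 65,520 m³
S = 2,420,250 / 65,520 = 36.9391 g/kg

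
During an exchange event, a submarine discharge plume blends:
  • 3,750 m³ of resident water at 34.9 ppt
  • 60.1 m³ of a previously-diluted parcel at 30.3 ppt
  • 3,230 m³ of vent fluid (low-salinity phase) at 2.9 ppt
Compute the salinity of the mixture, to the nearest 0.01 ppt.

20.18 ppt

Salt balance:
salt = 3,750×34.9 + 60.1×30.3 + 3,230×2.9 = 130,875 + 1,821.03 + 9,367 = 142,063.03
volume = 3,750 + 60.1 + 3,230 = 7,040.1 m³
S = 142,063.03 / 7,040.1 = 20.1791 ppt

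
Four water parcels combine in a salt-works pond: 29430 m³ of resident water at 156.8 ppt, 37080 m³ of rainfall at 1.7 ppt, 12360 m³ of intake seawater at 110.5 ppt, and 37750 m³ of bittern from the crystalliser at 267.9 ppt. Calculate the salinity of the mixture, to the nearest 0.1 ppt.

Weighted by volume,
salt = 29,430×156.8 + 37,080×1.7 + 12,360×110.5 + 37,750×267.9 = 4,614,624 + 63,036 + 1,365,780 + 10,113,225 = 16,156,665
volume = 29,430 + 37,080 + 12,360 + 37,750 = 116,620 m³
S = 16,156,665 / 116,620 = 138.541 ppt

138.5 ppt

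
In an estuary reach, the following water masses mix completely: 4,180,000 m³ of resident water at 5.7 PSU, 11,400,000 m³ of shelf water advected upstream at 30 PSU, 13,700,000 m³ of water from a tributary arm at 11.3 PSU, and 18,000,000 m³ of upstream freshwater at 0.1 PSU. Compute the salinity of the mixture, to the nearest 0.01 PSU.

11.05 PSU

Conserving salt mass:
salt = 4,180,000×5.7 + 11,400,000×30 + 13,700,000×11.3 + 18,000,000×0.1 = 23,826,000 + 342,000,000 + 154,810,000 + 1,800,000 = 522,436,000
volume = 4,180,000 + 11,400,000 + 13,700,000 + 18,000,000 = 47,280,000 m³
S = 522,436,000 / 47,280,000 = 11.0498 PSU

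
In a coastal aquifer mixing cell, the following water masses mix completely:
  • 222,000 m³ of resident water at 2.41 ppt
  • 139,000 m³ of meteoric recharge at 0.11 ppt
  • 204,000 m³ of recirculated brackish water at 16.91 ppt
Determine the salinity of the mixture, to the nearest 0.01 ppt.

7.08 ppt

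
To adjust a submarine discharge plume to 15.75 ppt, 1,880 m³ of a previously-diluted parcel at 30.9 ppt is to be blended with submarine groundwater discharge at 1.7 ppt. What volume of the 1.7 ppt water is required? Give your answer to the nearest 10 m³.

Salt balance: 1,880×30.9 + V×1.7 = (1,880+V)×15.75
58,092 + 1.7V = 29,610 + 15.75V
28,482 = 14.05V
V = 2,027.19 m³

2030 m³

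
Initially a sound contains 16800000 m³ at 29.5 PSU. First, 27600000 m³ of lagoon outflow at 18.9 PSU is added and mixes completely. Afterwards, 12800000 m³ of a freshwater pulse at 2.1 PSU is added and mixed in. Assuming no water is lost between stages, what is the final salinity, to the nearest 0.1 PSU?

Weighted by volume,
Initial salt = 16,800,000×29.5 = 495,600,000
After stage 1: salt = 495,600,000 + 27,600,000×18.9 = 1,017,240,000; volume = 44,400,000 m³; S = 22.911 PSU
After stage 2: salt = 1,017,240,000 + 12,800,000×2.1 = 1,044,120,000; volume = 57,200,000 m³
S = 1,044,120,000 / 57,200,000 = 18.2538 PSU

18.3 PSU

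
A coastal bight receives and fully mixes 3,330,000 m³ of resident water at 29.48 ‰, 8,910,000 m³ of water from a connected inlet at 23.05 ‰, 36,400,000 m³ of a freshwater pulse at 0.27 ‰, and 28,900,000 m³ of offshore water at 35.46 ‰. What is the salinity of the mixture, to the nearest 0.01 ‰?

Mass of salt is conserved:
salt = 3,330,000×29.48 + 8,910,000×23.05 + 36,400,000×0.27 + 28,900,000×35.46 = 98,168,400 + 205,375,500 + 9,828,000 + 1,024,794,000 = 1,338,165,900
volume = 3,330,000 + 8,910,000 + 36,400,000 + 28,900,000 = 77,540,000 m³
S = 1,338,165,900 / 77,540,000 = 17.2577 ‰

17.26 ‰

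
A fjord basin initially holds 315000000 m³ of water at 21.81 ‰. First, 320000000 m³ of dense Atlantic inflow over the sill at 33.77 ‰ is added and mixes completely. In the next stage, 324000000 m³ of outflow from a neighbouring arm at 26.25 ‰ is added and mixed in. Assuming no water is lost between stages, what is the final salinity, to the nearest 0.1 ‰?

Salt balance:
Initial salt = 315,000,000×21.81 = 6,870,150,000
After stage 1: salt = 6,870,150,000 + 320,000,000×33.77 = 17,676,550,000; volume = 635,000,000 m³; S = 27.837 ‰
After stage 2: salt = 17,676,550,000 + 324,000,000×26.25 = 26,181,550,000; volume = 959,000,000 m³
S = 26,181,550,000 / 959,000,000 = 27.3009 ‰

27.3 ‰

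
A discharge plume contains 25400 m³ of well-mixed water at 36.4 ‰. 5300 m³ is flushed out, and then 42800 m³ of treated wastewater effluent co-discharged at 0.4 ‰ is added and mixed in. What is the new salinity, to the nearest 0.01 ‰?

11.90 ‰

Remaining after removal: 20,100 m³ at 36.4 ‰ (salt = 731,640)
After addition: salt = 731,640 + 42,800×0.4 = 748,760; volume = 62,900 m³
S = 748,760 / 62,900 = 11.904 ‰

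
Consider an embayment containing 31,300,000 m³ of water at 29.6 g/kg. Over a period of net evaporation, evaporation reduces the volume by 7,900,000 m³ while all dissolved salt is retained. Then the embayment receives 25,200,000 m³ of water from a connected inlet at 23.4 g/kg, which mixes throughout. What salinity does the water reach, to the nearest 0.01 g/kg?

31.20 g/kg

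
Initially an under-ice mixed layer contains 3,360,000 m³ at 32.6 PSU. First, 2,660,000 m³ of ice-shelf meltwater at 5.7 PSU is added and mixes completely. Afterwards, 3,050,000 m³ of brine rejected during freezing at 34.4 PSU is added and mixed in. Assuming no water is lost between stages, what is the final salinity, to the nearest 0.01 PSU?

25.32 PSU

By conservation of dissolved salt,
Initial salt = 3,360,000×32.6 = 109,536,000
After stage 1: salt = 109,536,000 + 2,660,000×5.7 = 124,698,000; volume = 6,020,000 m³; S = 20.714 PSU
After stage 2: salt = 124,698,000 + 3,050,000×34.4 = 229,618,000; volume = 9,070,000 m³
S = 229,618,000 / 9,070,000 = 25.3162 PSU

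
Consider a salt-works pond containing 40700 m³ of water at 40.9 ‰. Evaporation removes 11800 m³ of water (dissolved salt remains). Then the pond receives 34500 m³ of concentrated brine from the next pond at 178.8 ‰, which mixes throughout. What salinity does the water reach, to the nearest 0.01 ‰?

After evaporation: salt = 40,700×40.9 = 1,664,630; volume = 40,700 − 11,800 = 28,900 m³
After mixing: salt = 1,664,630 + 34,500×178.8 = 7,833,230; volume = 28,900 + 34,500 = 63,400 m³
S = 7,833,230 / 63,400 = 123.5525 ‰

123.55 ‰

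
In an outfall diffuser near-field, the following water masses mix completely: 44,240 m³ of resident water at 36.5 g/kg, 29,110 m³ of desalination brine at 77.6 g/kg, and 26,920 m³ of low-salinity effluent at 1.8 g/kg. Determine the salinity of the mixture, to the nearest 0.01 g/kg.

Weighted by volume,
salt = 44,240×36.5 + 29,110×77.6 + 26,920×1.8 = 1,614,760 + 2,258,936 + 48,456 = 3,922,152
volume = 44,240 + 29,110 + 26,920 = 100,270 m³
S = 3,922,152 / 100,270 = 39.1159 g/kg

39.12 g/kg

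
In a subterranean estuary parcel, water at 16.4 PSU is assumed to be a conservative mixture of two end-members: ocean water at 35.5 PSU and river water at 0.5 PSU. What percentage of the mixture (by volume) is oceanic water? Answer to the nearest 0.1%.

Let g be the oceanic fraction. Salt balance per unit volume:
g×35.5 + (1−g)×0.5 = 16.4
g = (16.4 − 0.5) / (35.5 − 0.5) = 15.9/35 = 0.4543

45.4%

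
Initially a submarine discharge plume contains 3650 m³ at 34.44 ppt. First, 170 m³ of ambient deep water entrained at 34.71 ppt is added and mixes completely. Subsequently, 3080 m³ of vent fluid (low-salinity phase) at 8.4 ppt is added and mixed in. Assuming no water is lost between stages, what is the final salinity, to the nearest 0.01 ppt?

22.82 ppt

Salt balance:
Initial salt = 3,650×34.44 = 125,706
After stage 1: salt = 125,706 + 170×34.71 = 131,606.7; volume = 3,820 m³; S = 34.452 ppt
After stage 2: salt = 131,606.7 + 3,080×8.4 = 157,478.7; volume = 6,900 m³
S = 157,478.7 / 6,900 = 22.823 ppt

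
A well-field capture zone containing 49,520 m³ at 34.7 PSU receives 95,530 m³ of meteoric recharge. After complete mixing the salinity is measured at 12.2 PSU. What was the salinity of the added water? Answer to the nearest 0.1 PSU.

Salt balance: 49,520×34.7 + 95,530×S = 145,050×12.2
1,718,344 + 95,530·S = 1,769,610
S = (1,769,610 − 1,718,344) / 95,530 = 0.5366 PSU

0.5 PSU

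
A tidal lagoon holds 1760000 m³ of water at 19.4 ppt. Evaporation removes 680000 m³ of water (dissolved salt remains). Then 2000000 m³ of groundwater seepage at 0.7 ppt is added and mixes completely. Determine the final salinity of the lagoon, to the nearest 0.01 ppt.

After evaporation: salt = 1,760,000×19.4 = 34,144,000; volume = 1,760,000 − 680,000 = 1,080,000 m³
After mixing: salt = 34,144,000 + 2,000,000×0.7 = 35,544,000; volume = 1,080,000 + 2,000,000 = 3,080,000 m³
S = 35,544,000 / 3,080,000 = 11.5403 ppt

11.54 ppt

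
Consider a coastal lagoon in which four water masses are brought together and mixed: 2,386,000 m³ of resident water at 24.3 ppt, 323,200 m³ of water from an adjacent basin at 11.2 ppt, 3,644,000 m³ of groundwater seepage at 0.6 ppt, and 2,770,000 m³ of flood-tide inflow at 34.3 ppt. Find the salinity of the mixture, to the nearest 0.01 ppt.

17.41 ppt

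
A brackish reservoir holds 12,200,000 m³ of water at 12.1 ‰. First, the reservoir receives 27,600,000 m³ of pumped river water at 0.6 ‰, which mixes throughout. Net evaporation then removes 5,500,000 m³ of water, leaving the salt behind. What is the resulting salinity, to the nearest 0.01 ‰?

After mixing: salt = 12,200,000×12.1 + 27,600,000×0.6 = 164,180,000; volume = 39,800,000 m³
After evaporation: salt unchanged = 164,180,000; volume = 39,800,000 − 5,500,000 = 34,300,000 m³
S = 164,180,000 / 34,300,000 = 4.7866 ‰

4.79 ‰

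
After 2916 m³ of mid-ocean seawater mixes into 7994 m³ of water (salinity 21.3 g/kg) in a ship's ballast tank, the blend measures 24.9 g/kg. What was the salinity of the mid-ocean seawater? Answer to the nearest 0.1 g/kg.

Salt balance: 7,994×21.3 + 2,916×S = 10,910×24.9
170,272.2 + 2,916·S = 271,659
S = (271,659 − 170,272.2) / 2,916 = 34.7691 g/kg

34.8 g/kg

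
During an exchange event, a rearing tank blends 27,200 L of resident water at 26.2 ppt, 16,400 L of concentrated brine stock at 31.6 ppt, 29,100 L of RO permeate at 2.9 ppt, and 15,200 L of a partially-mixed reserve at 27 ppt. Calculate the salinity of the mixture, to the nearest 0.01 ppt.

19.63 ppt

Salt balance:
salt = 27,200×26.2 + 16,400×31.6 + 29,100×2.9 + 15,200×27 = 712,640 + 518,240 + 84,390 + 410,400 = 1,725,670
volume = 27,200 + 16,400 + 29,100 + 15,200 = 87,900 L
S = 1,725,670 / 87,900 = 19.6322 ppt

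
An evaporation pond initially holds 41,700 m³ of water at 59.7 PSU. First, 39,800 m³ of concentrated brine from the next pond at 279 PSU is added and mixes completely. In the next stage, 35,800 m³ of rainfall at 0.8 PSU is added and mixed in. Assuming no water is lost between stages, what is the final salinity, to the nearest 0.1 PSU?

116.1 PSU

Mass of salt is conserved:
Initial salt = 41,700×59.7 = 2,489,490
After stage 1: salt = 2,489,490 + 39,800×279 = 13,593,690; volume = 81,500 m³; S = 166.794 PSU
After stage 2: salt = 13,593,690 + 35,800×0.8 = 13,622,330; volume = 117,300 m³
S = 13,622,330 / 117,300 = 116.1324 PSU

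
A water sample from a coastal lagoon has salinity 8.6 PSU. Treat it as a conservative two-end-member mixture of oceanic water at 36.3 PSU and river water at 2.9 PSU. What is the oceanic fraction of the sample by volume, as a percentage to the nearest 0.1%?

17.1%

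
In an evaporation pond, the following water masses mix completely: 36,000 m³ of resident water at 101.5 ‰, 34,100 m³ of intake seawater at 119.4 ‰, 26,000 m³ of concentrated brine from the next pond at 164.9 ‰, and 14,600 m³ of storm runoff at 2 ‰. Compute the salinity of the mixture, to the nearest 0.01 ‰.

108.78 ‰

Total salt / total volume:
salt = 36,000×101.5 + 34,100×119.4 + 26,000×164.9 + 14,600×2 = 3,654,000 + 4,071,540 + 4,287,400 + 29,200 = 12,042,140
volume = 36,000 + 34,100 + 26,000 + 14,600 = 110,700 m³
S = 12,042,140 / 110,700 = 108.7818 ‰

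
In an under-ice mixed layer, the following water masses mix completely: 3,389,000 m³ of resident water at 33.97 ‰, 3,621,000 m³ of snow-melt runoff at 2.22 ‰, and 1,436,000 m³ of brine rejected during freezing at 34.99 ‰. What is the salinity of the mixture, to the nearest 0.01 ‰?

Mass of salt is conserved:
salt = 3,389,000×33.97 + 3,621,000×2.22 + 1,436,000×34.99 = 115,124,330 + 8,038,620 + 50,245,640 = 173,408,590
volume = 3,389,000 + 3,621,000 + 1,436,000 = 8,446,000 m³
S = 173,408,590 / 8,446,000 = 20.5314 ‰

20.53 ‰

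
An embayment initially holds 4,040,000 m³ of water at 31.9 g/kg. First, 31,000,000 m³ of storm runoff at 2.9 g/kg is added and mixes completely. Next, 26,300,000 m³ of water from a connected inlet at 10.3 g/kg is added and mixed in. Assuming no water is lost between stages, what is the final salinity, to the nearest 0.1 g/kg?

8.0 g/kg

Conserving salt mass:
Initial salt = 4,040,000×31.9 = 128,876,000
After stage 1: salt = 128,876,000 + 31,000,000×2.9 = 218,776,000; volume = 35,040,000 m³; S = 6.244 g/kg
After stage 2: salt = 218,776,000 + 26,300,000×10.3 = 489,666,000; volume = 61,340,000 m³
S = 489,666,000 / 61,340,000 = 7.9828 g/kg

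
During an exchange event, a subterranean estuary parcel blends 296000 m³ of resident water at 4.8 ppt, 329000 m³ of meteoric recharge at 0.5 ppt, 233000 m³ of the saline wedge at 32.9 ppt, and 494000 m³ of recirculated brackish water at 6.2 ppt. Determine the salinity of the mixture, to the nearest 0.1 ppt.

9.1 ppt

Total salt / total volume:
salt = 296,000×4.8 + 329,000×0.5 + 233,000×32.9 + 494,000×6.2 = 1,420,800 + 164,500 + 7,665,700 + 3,062,800 = 12,313,800
volume = 296,000 + 329,000 + 233,000 + 494,000 = 1,352,000 m³
S = 12,313,800 / 1,352,000 = 9.108 ppt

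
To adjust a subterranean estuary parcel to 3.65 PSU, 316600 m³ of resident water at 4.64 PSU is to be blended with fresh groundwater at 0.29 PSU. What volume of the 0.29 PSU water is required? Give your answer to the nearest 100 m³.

93300 m³

Salt balance: 316,600×4.64 + V×0.29 = (316,600+V)×3.65
1,469,024 + 0.29V = 1,155,590 + 3.65V
313,434 = 3.36V
V = 93,283.93 m³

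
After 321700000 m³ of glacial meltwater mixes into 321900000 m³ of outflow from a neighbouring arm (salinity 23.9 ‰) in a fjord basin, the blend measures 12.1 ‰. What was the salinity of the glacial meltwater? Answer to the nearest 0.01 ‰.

0.29 ‰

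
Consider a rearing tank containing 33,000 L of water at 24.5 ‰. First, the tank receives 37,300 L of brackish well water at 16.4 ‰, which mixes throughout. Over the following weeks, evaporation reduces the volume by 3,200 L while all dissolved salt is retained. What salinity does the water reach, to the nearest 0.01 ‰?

After mixing: salt = 33,000×24.5 + 37,300×16.4 = 1,420,220; volume = 70,300 L
After evaporation: salt unchanged = 1,420,220; volume = 70,300 − 3,200 = 67,100 L
S = 1,420,220 / 67,100 = 21.1657 ‰

21.17 ‰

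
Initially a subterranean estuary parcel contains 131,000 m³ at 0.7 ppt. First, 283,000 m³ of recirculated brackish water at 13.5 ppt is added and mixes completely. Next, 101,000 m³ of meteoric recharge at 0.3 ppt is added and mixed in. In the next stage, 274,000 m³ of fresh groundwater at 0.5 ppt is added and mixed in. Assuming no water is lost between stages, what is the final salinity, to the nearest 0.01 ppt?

5.17 ppt

By conservation of dissolved salt,
Initial salt = 131,000×0.7 = 91,700
After stage 1: salt = 91,700 + 283,000×13.5 = 3,912,200; volume = 414,000 m³; S = 9.45 ppt
After stage 2: salt = 3,912,200 + 101,000×0.3 = 3,942,500; volume = 515,000 m³; S = 7.655 ppt
After stage 3: salt = 3,942,500 + 274,000×0.5 = 4,079,500; volume = 789,000 m³
S = 4,079,500 / 789,000 = 5.1705 ppt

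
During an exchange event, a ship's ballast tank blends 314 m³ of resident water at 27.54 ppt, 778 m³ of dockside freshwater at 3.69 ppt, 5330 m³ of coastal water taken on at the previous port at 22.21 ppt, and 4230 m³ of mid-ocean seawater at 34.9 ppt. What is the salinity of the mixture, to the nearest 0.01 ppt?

26.05 ppt

Mass of salt is conserved:
salt = 314×27.54 + 778×3.69 + 5,330×22.21 + 4,230×34.9 = 8,647.56 + 2,870.82 + 118,379.3 + 147,627 = 277,524.68
volume = 314 + 778 + 5,330 + 4,230 = 10,652 m³
S = 277,524.68 / 10,652 = 26.0538 ppt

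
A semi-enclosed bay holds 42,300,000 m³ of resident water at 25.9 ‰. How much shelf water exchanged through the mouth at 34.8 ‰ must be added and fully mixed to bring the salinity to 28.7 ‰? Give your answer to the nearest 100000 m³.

19400000 m³

Salt balance: 42,300,000×25.9 + V×34.8 = (42,300,000+V)×28.7
1,095,570,000 + 34.8V = 1,214,010,000 + 28.7V
118,440,000 = 6.1V
V = 19,416,393.44 m³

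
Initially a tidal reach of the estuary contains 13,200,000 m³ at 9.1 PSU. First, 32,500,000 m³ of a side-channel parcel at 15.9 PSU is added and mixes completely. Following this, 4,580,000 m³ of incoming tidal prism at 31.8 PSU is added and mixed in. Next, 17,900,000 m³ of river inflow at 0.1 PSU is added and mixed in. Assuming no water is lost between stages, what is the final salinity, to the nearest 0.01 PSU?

11.50 PSU

Mass of salt is conserved:
Initial salt = 13,200,000×9.1 = 120,120,000
After stage 1: salt = 120,120,000 + 32,500,000×15.9 = 636,870,000; volume = 45,700,000 m³; S = 13.936 PSU
After stage 2: salt = 636,870,000 + 4,580,000×31.8 = 782,514,000; volume = 50,280,000 m³; S = 15.563 PSU
After stage 3: salt = 782,514,000 + 17,900,000×0.1 = 784,304,000; volume = 68,180,000 m³
S = 784,304,000 / 68,180,000 = 11.5034 PSU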